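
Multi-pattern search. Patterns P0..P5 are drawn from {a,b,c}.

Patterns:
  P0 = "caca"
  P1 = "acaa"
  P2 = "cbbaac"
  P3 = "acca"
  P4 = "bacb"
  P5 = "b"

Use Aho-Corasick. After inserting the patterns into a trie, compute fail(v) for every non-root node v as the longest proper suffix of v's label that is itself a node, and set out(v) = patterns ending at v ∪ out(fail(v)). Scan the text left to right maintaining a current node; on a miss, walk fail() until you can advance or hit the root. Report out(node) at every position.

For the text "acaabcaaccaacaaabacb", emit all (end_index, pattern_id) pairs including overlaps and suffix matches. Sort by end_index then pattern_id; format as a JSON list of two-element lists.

Construct AC machine:
Trie (insert patterns):
  0='ε' goto a→5 b→16 c→1
  1='c' goto a→2 b→9
  2='ca' goto c→3
  3='cac' goto a→4
  4='caca' goto ·  [P0 ends]
  5='a' goto c→6
  6='ac' goto a→7 c→14
  7='aca' goto a→8
  8='acaa' goto ·  [P1 ends]
  9='cb' goto b→10
  10='cbb' goto a→11
  11='cbba' goto a→12
  12='cbbaa' goto c→13
  13='cbbaac' goto ·  [P2 ends]
  14='acc' goto a→15
  15='acca' goto ·  [P3 ends]
  16='b' goto a→17  [P5 ends]
  17='ba' goto c→18
  18='bac' goto b→19
  19='bacb' goto ·  [P4 ends]

BFS fail/out derivation:
  n1('c'): parent n0 fail=0; on 'c' 0 → fail=0;  out ∅∪∅=∅
  n5('a'): parent n0 fail=0; on 'a' 0 → fail=0;  out ∅∪∅=∅
  n16('b'): parent n0 fail=0; on 'b' 0 → fail=0;  out {5}∪∅={5}
  n2('ca'): parent n1 fail=0; on 'a' 0 → fail=5;  out ∅∪∅=∅
  n6('ac'): parent n5 fail=0; on 'c' 0 → fail=1;  out ∅∪∅=∅
  n9('cb'): parent n1 fail=0; on 'b' 0 → fail=16;  out ∅∪{5}={5}
  n17('ba'): parent n16 fail=0; on 'a' 0 → fail=5;  out ∅∪∅=∅
  n3('cac'): parent n2 fail=5; on 'c' 5 → fail=6;  out ∅∪∅=∅
  n7('aca'): parent n6 fail=1; on 'a' 1 → fail=2;  out ∅∪∅=∅
  n10('cbb'): parent n9 fail=16; on 'b' 16→0 → fail=16;  out ∅∪{5}={5}
  n14('acc'): parent n6 fail=1; on 'c' 1→0 → fail=1;  out ∅∪∅=∅
  n18('bac'): parent n17 fail=5; on 'c' 5 → fail=6;  out ∅∪∅=∅
  n4('caca'): parent n3 fail=6; on 'a' 6 → fail=7;  out {0}∪∅={0}
  n8('acaa'): parent n7 fail=2; on 'a' 2→5→0 → fail=5;  out {1}∪∅={1}
  n11('cbba'): parent n10 fail=16; on 'a' 16 → fail=17;  out ∅∪∅=∅
  n15('acca'): parent n14 fail=1; on 'a' 1 → fail=2;  out {3}∪∅={3}
  n19('bacb'): parent n18 fail=6; on 'b' 6→1 → fail=9;  out {4}∪{5}={4,5}
  n12('cbbaa'): parent n11 fail=17; on 'a' 17→5→0 → fail=5;  out ∅∪∅=∅
  n13('cbbaac'): parent n12 fail=5; on 'c' 5 → fail=6;  out {2}∪∅={2}

Scan:
pos 0 'a': at 5
pos 1 'c': at 6
pos 2 'a': at 7
pos 3 'a': at 8  → match P1@[0:3]
pos 4 'b': at 16 (via fail)  → match P5@[4:4]
pos 5 'c': at 1 (via fail)
pos 6 'a': at 2
pos 7 'a': at 5 (via fail)
pos 8 'c': at 6
pos 9 'c': at 14
pos 10 'a': at 15  → match P3@[7:10]
pos 11 'a': at 5 (via fail)
pos 12 'c': at 6
pos 13 'a': at 7
pos 14 'a': at 8  → match P1@[11:14]
pos 15 'a': at 5 (via fail)
pos 16 'b': at 16 (via fail)  → match P5@[16:16]
pos 17 'a': at 17
pos 18 'c': at 18
pos 19 'b': at 19  → match P4@[16:19],P5@[19:19]

Matches: [[3,1],[4,5],[10,3],[14,1],[16,5],[19,4],[19,5]]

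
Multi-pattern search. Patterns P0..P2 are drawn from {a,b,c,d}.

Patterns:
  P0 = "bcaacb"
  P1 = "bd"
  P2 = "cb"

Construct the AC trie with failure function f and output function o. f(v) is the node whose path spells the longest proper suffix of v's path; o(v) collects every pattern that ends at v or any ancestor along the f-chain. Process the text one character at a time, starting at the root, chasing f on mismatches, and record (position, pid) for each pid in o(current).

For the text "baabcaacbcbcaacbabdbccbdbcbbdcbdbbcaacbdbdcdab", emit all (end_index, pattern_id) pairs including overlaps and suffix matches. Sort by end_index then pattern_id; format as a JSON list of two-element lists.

Build automaton:
Trie (insert patterns):
  0='ε' goto b→1 c→8
  1='b' goto c→2 d→7
  2='bc' goto a→3
  3='bca' goto a→4
  4='bcaa' goto c→5
  5='bcaac' goto b→6
  6='bcaacb' goto ·  ←P0
  7='bd' goto ·  ←P1
  8='c' goto b→9
  9='cb' goto ·  ←P2

BFS fail/out derivation:
  fail(1) 'b': from fail(0)=0 chase 'b': 0 ⇒ 0;  out=∅∪out(0)=∅
  fail(8) 'c': from fail(0)=0 chase 'c': 0 ⇒ 0;  out=∅∪out(0)=∅
  fail(2) 'bc': from fail(1)=0 chase 'c': 0 ⇒ 8;  out=∅∪out(8)=∅
  fail(7) 'bd': from fail(1)=0 chase 'd': 0 ⇒ 0;  out={1}∪out(0)={1}
  fail(9) 'cb': from fail(8)=0 chase 'b': 0 ⇒ 1;  out={2}∪out(1)={2}
  fail(3) 'bca': from fail(2)=8 chase 'a': 8→0 ⇒ 0;  out=∅∪out(0)=∅
  fail(4) 'bcaa': from fail(3)=0 chase 'a': 0 ⇒ 0;  out=∅∪out(0)=∅
  fail(5) 'bcaac': from fail(4)=0 chase 'c': 0 ⇒ 8;  out=∅∪out(8)=∅
  fail(6) 'bcaacb': from fail(5)=8 chase 'b': 8 ⇒ 9;  out={0}∪out(9)={0,2}

Text stream:
[0] read 'b'  n0⇒n1
[1] read 'a'  n1⇒n0 ·f
[2] read 'a'  n0⇒n0
[3] read 'b'  n0⇒n1
[4] read 'c'  n1⇒n2
[5] read 'a'  n2⇒n3
[6] read 'a'  n3⇒n4
[7] read 'c'  n4⇒n5
[8] read 'b'  n5⇒n6  emit P0@[3:8],P2@[7:8]
[9] read 'c'  n6⇒n2 ·f
[10] read 'b'  n2⇒n9 ·f  emit P2@[9:10]
[11] read 'c'  n9⇒n2 ·f
[12] read 'a'  n2⇒n3
[13] read 'a'  n3⇒n4
[14] read 'c'  n4⇒n5
[15] read 'b'  n5⇒n6  emit P0@[10:15],P2@[14:15]
[16] read 'a'  n6⇒n0 ·f
[17] read 'b'  n0⇒n1
[18] read 'd'  n1⇒n7  emit P1@[17:18]
[19] read 'b'  n7⇒n1 ·f
[20] read 'c'  n1⇒n2
[21] read 'c'  n2⇒n8 ·f
[22] read 'b'  n8⇒n9  emit P2@[21:22]
[23] read 'd'  n9⇒n7 ·f  emit P1@[22:23]
[24] read 'b'  n7⇒n1 ·f
[25] read 'c'  n1⇒n2
[26] read 'b'  n2⇒n9 ·f  emit P2@[25:26]
[27] read 'b'  n9⇒n1 ·f
[28] read 'd'  n1⇒n7  emit P1@[27:28]
[29] read 'c'  n7⇒n8 ·f
[30] read 'b'  n8⇒n9  emit P2@[29:30]
[31] read 'd'  n9⇒n7 ·f  emit P1@[30:31]
[32] read 'b'  n7⇒n1 ·f
[33] read 'b'  n1⇒n1 ·f
[34] read 'c'  n1⇒n2
[35] read 'a'  n2⇒n3
[36] read 'a'  n3⇒n4
[37] read 'c'  n4⇒n5
[38] read 'b'  n5⇒n6  emit P0@[33:38],P2@[37:38]
[39] read 'd'  n6⇒n7 ·f  emit P1@[38:39]
[40] read 'b'  n7⇒n1 ·f
[41] read 'd'  n1⇒n7  emit P1@[40:41]
[42] read 'c'  n7⇒n8 ·f
[43] read 'd'  n8⇒n0 ·f
[44] read 'a'  n0⇒n0
[45] read 'b'  n0⇒n1

Result: [[8,0],[8,2],[10,2],[15,0],[15,2],[18,1],[22,2],[23,1],[26,2],[28,1],[30,2],[31,1],[38,0],[38,2],[39,1],[41,1]]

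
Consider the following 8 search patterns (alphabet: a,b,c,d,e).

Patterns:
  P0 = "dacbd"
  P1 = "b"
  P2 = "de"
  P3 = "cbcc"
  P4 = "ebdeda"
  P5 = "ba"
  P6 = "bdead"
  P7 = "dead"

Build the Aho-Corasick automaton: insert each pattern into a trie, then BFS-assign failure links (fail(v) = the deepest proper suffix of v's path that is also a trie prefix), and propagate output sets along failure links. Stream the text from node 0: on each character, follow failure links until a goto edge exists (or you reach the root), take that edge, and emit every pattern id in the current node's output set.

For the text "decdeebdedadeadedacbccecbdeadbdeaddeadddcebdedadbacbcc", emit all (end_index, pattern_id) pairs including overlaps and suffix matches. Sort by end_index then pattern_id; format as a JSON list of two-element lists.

Build automaton:
Trie nodes:
  n0 'ε': b→6 c→8 d→1 e→12
  n1 'd': a→2 e→7
  n2 'da': c→3
  n3 'dac': b→4
  n4 'dacb': d→5
  n5 'dacbd': ·  ←P0
  n6 'b': a→18 d→19  ←P1
  n7 'de': a→23  ←P2
  n8 'c': b→9
  n9 'cb': c→10
  n10 'cbc': c→11
  n11 'cbcc': ·  ←P3
  n12 'e': b→13
  n13 'eb': d→14
  n14 'ebd': e→15
  n15 'ebde': d→16
  n16 'ebded': a→17
  n17 'ebdeda': ·  ←P4
  n18 'ba': ·  ←P5
  n19 'bd': e→20
  n20 'bde': a→21
  n21 'bdea': d→22
  n22 'bdead': ·  ←P6
  n23 'dea': d→24
  n24 'dead': ·  ←P7

Failure links (BFS by depth):
  n1('d'): parent n0 fail=0; on 'd' 0 → fail=0;  out ∅∪∅=∅
  n6('b'): parent n0 fail=0; on 'b' 0 → fail=0;  out {1}∪∅={1}
  n8('c'): parent n0 fail=0; on 'c' 0 → fail=0;  out ∅∪∅=∅
  n12('e'): parent n0 fail=0; on 'e' 0 → fail=0;  out ∅∪∅=∅
  n2('da'): parent n1 fail=0; on 'a' 0 → fail=0;  out ∅∪∅=∅
  n7('de'): parent n1 fail=0; on 'e' 0 → fail=12;  out {2}∪∅={2}
  n9('cb'): parent n8 fail=0; on 'b' 0 → fail=6;  out ∅∪{1}={1}
  n13('eb'): parent n12 fail=0; on 'b' 0 → fail=6;  out ∅∪{1}={1}
  n18('ba'): parent n6 fail=0; on 'a' 0 → fail=0;  out {5}∪∅={5}
  n19('bd'): parent n6 fail=0; on 'd' 0 → fail=1;  out ∅∪∅=∅
  n3('dac'): parent n2 fail=0; on 'c' 0 → fail=8;  out ∅∪∅=∅
  n10('cbc'): parent n9 fail=6; on 'c' 6→0 → fail=8;  out ∅∪∅=∅
  n14('ebd'): parent n13 fail=6; on 'd' 6 → fail=19;  out ∅∪∅=∅
  n20('bde'): parent n19 fail=1; on 'e' 1 → fail=7;  out ∅∪{2}={2}
  n23('dea'): parent n7 fail=12; on 'a' 12→0 → fail=0;  out ∅∪∅=∅
  n4('dacb'): parent n3 fail=8; on 'b' 8 → fail=9;  out ∅∪{1}={1}
  n11('cbcc'): parent n10 fail=8; on 'c' 8→0 → fail=8;  out {3}∪∅={3}
  n15('ebde'): parent n14 fail=19; on 'e' 19 → fail=20;  out ∅∪{2}={2}
  n21('bdea'): parent n20 fail=7; on 'a' 7 → fail=23;  out ∅∪∅=∅
  n24('dead'): parent n23 fail=0; on 'd' 0 → fail=1;  out {7}∪∅={7}
  n5('dacbd'): parent n4 fail=9; on 'd' 9→6 → fail=19;  out {0}∪∅={0}
  n16('ebded'): parent n15 fail=20; on 'd' 20→7→12→0 → fail=1;  out ∅∪∅=∅
  n22('bdead'): parent n21 fail=23; on 'd' 23 → fail=24;  out {6}∪{7}={6,7}
  n17('ebdeda'): parent n16 fail=1; on 'a' 1 → fail=2;  out {4}∪∅={4}

Scan:
i=0 'd': node 0→1
i=1 'e': node 1→7  → match P2@[0:1]
i=2 'c': node 7→8 (via fail)
i=3 'd': node 8→1 (via fail)
i=4 'e': node 1→7  → match P2@[3:4]
i=5 'e': node 7→12 (via fail)
i=6 'b': node 12→13  → match P1@[6:6]
i=7 'd': node 13→14
i=8 'e': node 14→15  → match P2@[7:8]
i=9 'd': node 15→16
i=10 'a': node 16→17  → match P4@[5:10]
i=11 'd': node 17→1 (via fail)
i=12 'e': node 1→7  → match P2@[11:12]
i=13 'a': node 7→23
i=14 'd': node 23→24  → match P7@[11:14]
i=15 'e': node 24→7 (via fail)  → match P2@[14:15]
i=16 'd': node 7→1 (via fail)
i=17 'a': node 1→2
i=18 'c': node 2→3
i=19 'b': node 3→4  → match P1@[19:19]
i=20 'c': node 4→10 (via fail)
i=21 'c': node 10→11  → match P3@[18:21]
i=22 'e': node 11→12 (via fail)
i=23 'c': node 12→8 (via fail)
i=24 'b': node 8→9  → match P1@[24:24]
i=25 'd': node 9→19 (via fail)
i=26 'e': node 19→20  → match P2@[25:26]
i=27 'a': node 20→21
i=28 'd': node 21→22  → match P6@[24:28],P7@[25:28]
i=29 'b': node 22→6 (via fail)  → match P1@[29:29]
i=30 'd': node 6→19
i=31 'e': node 19→20  → match P2@[30:31]
i=32 'a': node 20→21
i=33 'd': node 21→22  → match P6@[29:33],P7@[30:33]
i=34 'd': node 22→1 (via fail)
i=35 'e': node 1→7  → match P2@[34:35]
i=36 'a': node 7→23
i=37 'd': node 23→24  → match P7@[34:37]
i=38 'd': node 24→1 (via fail)
i=39 'd': node 1→1 (via fail)
i=40 'c': node 1→8 (via fail)
i=41 'e': node 8→12 (via fail)
i=42 'b': node 12→13  → match P1@[42:42]
i=43 'd': node 13→14
i=44 'e': node 14→15  → match P2@[43:44]
i=45 'd': node 15→16
i=46 'a': node 16→17  → match P4@[41:46]
i=47 'd': node 17→1 (via fail)
i=48 'b': node 1→6 (via fail)  → match P1@[48:48]
i=49 'a': node 6→18  → match P5@[48:49]
i=50 'c': node 18→8 (via fail)
i=51 'b': node 8→9  → match P1@[51:51]
i=52 'c': node 9→10
i=53 'c': node 10→11  → match P3@[50:53]

Result: [[1,2],[4,2],[6,1],[8,2],[10,4],[12,2],[14,7],[15,2],[19,1],[21,3],[24,1],[26,2],[28,6],[28,7],[29,1],[31,2],[33,6],[33,7],[35,2],[37,7],[42,1],[44,2],[46,4],[48,1],[49,5],[51,1],[53,3]]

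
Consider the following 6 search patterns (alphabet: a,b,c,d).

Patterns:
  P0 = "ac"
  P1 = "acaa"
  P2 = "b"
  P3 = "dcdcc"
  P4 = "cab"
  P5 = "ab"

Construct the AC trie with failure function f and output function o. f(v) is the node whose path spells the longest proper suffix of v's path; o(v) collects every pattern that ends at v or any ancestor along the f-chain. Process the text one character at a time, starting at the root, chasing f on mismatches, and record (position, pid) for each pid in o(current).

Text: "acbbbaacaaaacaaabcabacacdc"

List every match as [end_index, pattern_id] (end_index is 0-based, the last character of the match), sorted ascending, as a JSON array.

Construct AC machine:
Trie (insert patterns):
  0='ε' goto a→1 b→5 c→11 d→6
  1='a' goto b→14 c→2
  2='ac' goto a→3  [P0 ends]
  3='aca' goto a→4
  4='acaa' goto ·  [P1 ends]
  5='b' goto ·  [P2 ends]
  6='d' goto c→7
  7='dc' goto d→8
  8='dcd' goto c→9
  9='dcdc' goto c→10
  10='dcdcc' goto ·  [P3 ends]
  11='c' goto a→12
  12='ca' goto b→13
  13='cab' goto ·  [P4 ends]
  14='ab' goto ·  [P5 ends]

BFS fail/out derivation:
  fail(1) 'a': from fail(0)=0 chase 'a': 0 ⇒ 0;  out=∅∪out(0)=∅
  fail(5) 'b': from fail(0)=0 chase 'b': 0 ⇒ 0;  out={2}∪out(0)={2}
  fail(6) 'd': from fail(0)=0 chase 'd': 0 ⇒ 0;  out=∅∪out(0)=∅
  fail(11) 'c': from fail(0)=0 chase 'c': 0 ⇒ 0;  out=∅∪out(0)=∅
  fail(2) 'ac': from fail(1)=0 chase 'c': 0 ⇒ 11;  out={0}∪out(11)={0}
  fail(7) 'dc': from fail(6)=0 chase 'c': 0 ⇒ 11;  out=∅∪out(11)=∅
  fail(12) 'ca': from fail(11)=0 chase 'a': 0 ⇒ 1;  out=∅∪out(1)=∅
  fail(14) 'ab': from fail(1)=0 chase 'b': 0 ⇒ 5;  out={5}∪out(5)={2,5}
  fail(3) 'aca': from fail(2)=11 chase 'a': 11 ⇒ 12;  out=∅∪out(12)=∅
  fail(8) 'dcd': from fail(7)=11 chase 'd': 11→0 ⇒ 6;  out=∅∪out(6)=∅
  fail(13) 'cab': from fail(12)=1 chase 'b': 1 ⇒ 14;  out={4}∪out(14)={2,4,5}
  fail(4) 'acaa': from fail(3)=12 chase 'a': 12→1→0 ⇒ 1;  out={1}∪out(1)={1}
  fail(9) 'dcdc': from fail(8)=6 chase 'c': 6 ⇒ 7;  out=∅∪out(7)=∅
  fail(10) 'dcdcc': from fail(9)=7 chase 'c': 7→11→0 ⇒ 11;  out={3}∪out(11)={3}

Scan:
i=0 'a': node 0→1
i=1 'c': node 1→2  ** P0@[0:1]
i=2 'b': node 2→5 (via fail)  ** P2@[2:2]
i=3 'b': node 5→5 (via fail)  ** P2@[3:3]
i=4 'b': node 5→5 (via fail)  ** P2@[4:4]
i=5 'a': node 5→1 (via fail)
i=6 'a': node 1→1 (via fail)
i=7 'c': node 1→2  ** P0@[6:7]
i=8 'a': node 2→3
i=9 'a': node 3→4  ** P1@[6:9]
i=10 'a': node 4→1 (via fail)
i=11 'a': node 1→1 (via fail)
i=12 'c': node 1→2  ** P0@[11:12]
i=13 'a': node 2→3
i=14 'a': node 3→4  ** P1@[11:14]
i=15 'a': node 4→1 (via fail)
i=16 'b': node 1→14  ** P2@[16:16],P5@[15:16]
i=17 'c': node 14→11 (via fail)
i=18 'a': node 11→12
i=19 'b': node 12→13  ** P2@[19:19],P4@[17:19],P5@[18:19]
i=20 'a': node 13→1 (via fail)
i=21 'c': node 1→2  ** P0@[20:21]
i=22 'a': node 2→3
i=23 'c': node 3→2 (via fail)  ** P0@[22:23]
i=24 'd': node 2→6 (via fail)
i=25 'c': node 6→7

Matches: [[1,0],[2,2],[3,2],[4,2],[7,0],[9,1],[12,0],[14,1],[16,2],[16,5],[19,2],[19,4],[19,5],[21,0],[23,0]]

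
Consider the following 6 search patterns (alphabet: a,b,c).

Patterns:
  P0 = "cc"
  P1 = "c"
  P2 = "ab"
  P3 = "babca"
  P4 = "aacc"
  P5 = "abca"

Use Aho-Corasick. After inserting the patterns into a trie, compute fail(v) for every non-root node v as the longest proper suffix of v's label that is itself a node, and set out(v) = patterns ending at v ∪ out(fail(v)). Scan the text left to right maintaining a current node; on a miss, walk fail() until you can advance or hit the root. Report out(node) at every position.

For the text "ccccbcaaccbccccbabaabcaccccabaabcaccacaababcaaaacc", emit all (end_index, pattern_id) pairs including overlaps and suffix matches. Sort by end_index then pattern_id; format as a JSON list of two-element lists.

Build automaton:
Trie nodes:
  n0 'ε': a→3 b→5 c→1
  n1 'c': c→2  [P1 ends]
  n2 'cc': ·  [P0 ends]
  n3 'a': a→10 b→4
  n4 'ab': c→13  [P2 ends]
  n5 'b': a→6
  n6 'ba': b→7
  n7 'bab': c→8
  n8 'babc': a→9
  n9 'babca': ·  [P3 ends]
  n10 'aa': c→11
  n11 'aac': c→12
  n12 'aacc': ·  [P4 ends]
  n13 'abc': a→14
  n14 'abca': ·  [P5 ends]

Failure links (BFS by depth):
  fail(1) 'c': from fail(0)=0 chase 'c': 0 ⇒ 0;  out={1}∪out(0)={1}
  fail(3) 'a': from fail(0)=0 chase 'a': 0 ⇒ 0;  out=∅∪out(0)=∅
  fail(5) 'b': from fail(0)=0 chase 'b': 0 ⇒ 0;  out=∅∪out(0)=∅
  fail(2) 'cc': from fail(1)=0 chase 'c': 0 ⇒ 1;  out={0}∪out(1)={0,1}
  fail(4) 'ab': from fail(3)=0 chase 'b': 0 ⇒ 5;  out={2}∪out(5)={2}
  fail(6) 'ba': from fail(5)=0 chase 'a': 0 ⇒ 3;  out=∅∪out(3)=∅
  fail(10) 'aa': from fail(3)=0 chase 'a': 0 ⇒ 3;  out=∅∪out(3)=∅
  fail(7) 'bab': from fail(6)=3 chase 'b': 3 ⇒ 4;  out=∅∪out(4)={2}
  fail(11) 'aac': from fail(10)=3 chase 'c': 3→0 ⇒ 1;  out=∅∪out(1)={1}
  fail(13) 'abc': from fail(4)=5 chase 'c': 5→0 ⇒ 1;  out=∅∪out(1)={1}
  fail(8) 'babc': from fail(7)=4 chase 'c': 4 ⇒ 13;  out=∅∪out(13)={1}
  fail(12) 'aacc': from fail(11)=1 chase 'c': 1 ⇒ 2;  out={4}∪out(2)={0,1,4}
  fail(14) 'abca': from fail(13)=1 chase 'a': 1→0 ⇒ 3;  out={5}∪out(3)={5}
  fail(9) 'babca': from fail(8)=13 chase 'a': 13 ⇒ 14;  out={3}∪out(14)={3,5}

Scan:
[0] read 'c'  n0⇒n1  emit P1@[0:0]
[1] read 'c'  n1⇒n2  emit P0@[0:1],P1@[1:1]
[2] read 'c'  n2⇒n2 (fail-walked)  emit P0@[1:2],P1@[2:2]
[3] read 'c'  n2⇒n2 (fail-walked)  emit P0@[2:3],P1@[3:3]
[4] read 'b'  n2⇒n5 (fail-walked)
[5] read 'c'  n5⇒n1 (fail-walked)  emit P1@[5:5]
[6] read 'a'  n1⇒n3 (fail-walked)
[7] read 'a'  n3⇒n10
[8] read 'c'  n10⇒n11  emit P1@[8:8]
[9] read 'c'  n11⇒n12  emit P0@[8:9],P1@[9:9],P4@[6:9]
[10] read 'b'  n12⇒n5 (fail-walked)
[11] read 'c'  n5⇒n1 (fail-walked)  emit P1@[11:11]
[12] read 'c'  n1⇒n2  emit P0@[11:12],P1@[12:12]
[13] read 'c'  n2⇒n2 (fail-walked)  emit P0@[12:13],P1@[13:13]
[14] read 'c'  n2⇒n2 (fail-walked)  emit P0@[13:14],P1@[14:14]
[15] read 'b'  n2⇒n5 (fail-walked)
[16] read 'a'  n5⇒n6
[17] read 'b'  n6⇒n7  emit P2@[16:17]
[18] read 'a'  n7⇒n6 (fail-walked)
[19] read 'a'  n6⇒n10 (fail-walked)
[20] read 'b'  n10⇒n4 (fail-walked)  emit P2@[19:20]
[21] read 'c'  n4⇒n13  emit P1@[21:21]
[22] read 'a'  n13⇒n14  emit P5@[19:22]
[23] read 'c'  n14⇒n1 (fail-walked)  emit P1@[23:23]
[24] read 'c'  n1⇒n2  emit P0@[23:24],P1@[24:24]
[25] read 'c'  n2⇒n2 (fail-walked)  emit P0@[24:25],P1@[25:25]
[26] read 'c'  n2⇒n2 (fail-walked)  emit P0@[25:26],P1@[26:26]
[27] read 'a'  n2⇒n3 (fail-walked)
[28] read 'b'  n3⇒n4  emit P2@[27:28]
[29] read 'a'  n4⇒n6 (fail-walked)
[30] read 'a'  n6⇒n10 (fail-walked)
[31] read 'b'  n10⇒n4 (fail-walked)  emit P2@[30:31]
[32] read 'c'  n4⇒n13  emit P1@[32:32]
[33] read 'a'  n13⇒n14  emit P5@[30:33]
[34] read 'c'  n14⇒n1 (fail-walked)  emit P1@[34:34]
[35] read 'c'  n1⇒n2  emit P0@[34:35],P1@[35:35]
[36] read 'a'  n2⇒n3 (fail-walked)
[37] read 'c'  n3⇒n1 (fail-walked)  emit P1@[37:37]
[38] read 'a'  n1⇒n3 (fail-walked)
[39] read 'a'  n3⇒n10
[40] read 'b'  n10⇒n4 (fail-walked)  emit P2@[39:40]
[41] read 'a'  n4⇒n6 (fail-walked)
[42] read 'b'  n6⇒n7  emit P2@[41:42]
[43] read 'c'  n7⇒n8  emit P1@[43:43]
[44] read 'a'  n8⇒n9  emit P3@[40:44],P5@[41:44]
[45] read 'a'  n9⇒n10 (fail-walked)
[46] read 'a'  n10⇒n10 (fail-walked)
[47] read 'a'  n10⇒n10 (fail-walked)
[48] read 'c'  n10⇒n11  emit P1@[48:48]
[49] read 'c'  n11⇒n12  emit P0@[48:49],P1@[49:49],P4@[46:49]

Result: [[0,1],[1,0],[1,1],[2,0],[2,1],[3,0],[3,1],[5,1],[8,1],[9,0],[9,1],[9,4],[11,1],[12,0],[12,1],[13,0],[13,1],[14,0],[14,1],[17,2],[20,2],[21,1],[22,5],[23,1],[24,0],[24,1],[25,0],[25,1],[26,0],[26,1],[28,2],[31,2],[32,1],[33,5],[34,1],[35,0],[35,1],[37,1],[40,2],[42,2],[43,1],[44,3],[44,5],[48,1],[49,0],[49,1],[49,4]]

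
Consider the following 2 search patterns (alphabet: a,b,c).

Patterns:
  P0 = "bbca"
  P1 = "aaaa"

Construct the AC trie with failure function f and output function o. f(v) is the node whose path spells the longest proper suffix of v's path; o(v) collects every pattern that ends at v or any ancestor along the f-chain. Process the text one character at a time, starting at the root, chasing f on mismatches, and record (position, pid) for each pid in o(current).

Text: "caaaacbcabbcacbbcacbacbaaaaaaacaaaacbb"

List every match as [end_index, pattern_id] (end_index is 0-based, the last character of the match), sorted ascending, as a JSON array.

Build automaton:
Trie nodes:
  0='ε' goto a→5 b→1
  1='b' goto b→2
  2='bb' goto c→3
  3='bbc' goto a→4
  4='bbca' goto ·  [P0 ends]
  5='a' goto a→6
  6='aa' goto a→7
  7='aaa' goto a→8
  8='aaaa' goto ·  [P1 ends]

BFS fail/out derivation:
  n1('b'): parent n0 fail=0; on 'b' 0 → fail=0;  out ∅∪∅=∅
  n5('a'): parent n0 fail=0; on 'a' 0 → fail=0;  out ∅∪∅=∅
  n2('bb'): parent n1 fail=0; on 'b' 0 → fail=1;  out ∅∪∅=∅
  n6('aa'): parent n5 fail=0; on 'a' 0 → fail=5;  out ∅∪∅=∅
  n3('bbc'): parent n2 fail=1; on 'c' 1→0 → fail=0;  out ∅∪∅=∅
  n7('aaa'): parent n6 fail=5; on 'a' 5 → fail=6;  out ∅∪∅=∅
  n4('bbca'): parent n3 fail=0; on 'a' 0 → fail=5;  out {0}∪∅={0}
  n8('aaaa'): parent n7 fail=6; on 'a' 6 → fail=7;  out {1}∪∅={1}

Scan:
[0] read 'c'  n0⇒n0
[1] read 'a'  n0⇒n5
[2] read 'a'  n5⇒n6
[3] read 'a'  n6⇒n7
[4] read 'a'  n7⇒n8  ** P1@[1:4]
[5] read 'c'  n8⇒n0 (via fail)
[6] read 'b'  n0⇒n1
[7] read 'c'  n1⇒n0 (via fail)
[8] read 'a'  n0⇒n5
[9] read 'b'  n5⇒n1 (via fail)
[10] read 'b'  n1⇒n2
[11] read 'c'  n2⇒n3
[12] read 'a'  n3⇒n4  ** P0@[9:12]
[13] read 'c'  n4⇒n0 (via fail)
[14] read 'b'  n0⇒n1
[15] read 'b'  n1⇒n2
[16] read 'c'  n2⇒n3
[17] read 'a'  n3⇒n4  ** P0@[14:17]
[18] read 'c'  n4⇒n0 (via fail)
[19] read 'b'  n0⇒n1
[20] read 'a'  n1⇒n5 (via fail)
[21] read 'c'  n5⇒n0 (via fail)
[22] read 'b'  n0⇒n1
[23] read 'a'  n1⇒n5 (via fail)
[24] read 'a'  n5⇒n6
[25] read 'a'  n6⇒n7
[26] read 'a'  n7⇒n8  ** P1@[23:26]
[27] read 'a'  n8⇒n8 (via fail)  ** P1@[24:27]
[28] read 'a'  n8⇒n8 (via fail)  ** P1@[25:28]
[29] read 'a'  n8⇒n8 (via fail)  ** P1@[26:29]
[30] read 'c'  n8⇒n0 (via fail)
[31] read 'a'  n0⇒n5
[32] read 'a'  n5⇒n6
[33] read 'a'  n6⇒n7
[34] read 'a'  n7⇒n8  ** P1@[31:34]
[35] read 'c'  n8⇒n0 (via fail)
[36] read 'b'  n0⇒n1
[37] read 'b'  n1⇒n2

Result: [[4,1],[12,0],[17,0],[26,1],[27,1],[28,1],[29,1],[34,1]]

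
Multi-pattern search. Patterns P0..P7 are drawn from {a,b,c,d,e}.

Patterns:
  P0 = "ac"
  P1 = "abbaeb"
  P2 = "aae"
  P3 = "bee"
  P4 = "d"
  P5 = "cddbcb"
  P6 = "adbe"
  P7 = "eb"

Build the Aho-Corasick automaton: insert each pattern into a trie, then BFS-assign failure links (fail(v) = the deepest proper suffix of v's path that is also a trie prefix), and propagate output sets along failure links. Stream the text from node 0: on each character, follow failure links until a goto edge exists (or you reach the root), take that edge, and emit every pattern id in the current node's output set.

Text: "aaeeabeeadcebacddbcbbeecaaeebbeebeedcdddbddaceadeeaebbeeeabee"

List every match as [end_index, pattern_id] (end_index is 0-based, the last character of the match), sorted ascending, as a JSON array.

Build:
Trie (insert patterns):
  0='ε' goto a→1 b→10 c→14 d→13 e→23
  1='a' goto a→8 b→3 c→2 d→20
  2='ac' goto ·  ←P0
  3='ab' goto b→4
  4='abb' goto a→5
  5='abba' goto e→6
  6='abbae' goto b→7
  7='abbaeb' goto ·  ←P1
  8='aa' goto e→9
  9='aae' goto ·  ←P2
  10='b' goto e→11
  11='be' goto e→12
  12='bee' goto ·  ←P3
  13='d' goto ·  ←P4
  14='c' goto d→15
  15='cd' goto d→16
  16='cdd' goto b→17
  17='cddb' goto c→18
  18='cddbc' goto b→19
  19='cddbcb' goto ·  ←P5
  20='ad' goto b→21
  21='adb' goto e→22
  22='adbe' goto ·  ←P6
  23='e' goto b→24
  24='eb' goto ·  ←P7

Failure links (BFS by depth):
  n1('a'): parent n0 fail=0; on 'a' 0 → fail=0;  out ∅∪∅=∅
  n10('b'): parent n0 fail=0; on 'b' 0 → fail=0;  out ∅∪∅=∅
  n13('d'): parent n0 fail=0; on 'd' 0 → fail=0;  out {4}∪∅={4}
  n14('c'): parent n0 fail=0; on 'c' 0 → fail=0;  out ∅∪∅=∅
  n23('e'): parent n0 fail=0; on 'e' 0 → fail=0;  out ∅∪∅=∅
  n2('ac'): parent n1 fail=0; on 'c' 0 → fail=14;  out {0}∪∅={0}
  n3('ab'): parent n1 fail=0; on 'b' 0 → fail=10;  out ∅∪∅=∅
  n8('aa'): parent n1 fail=0; on 'a' 0 → fail=1;  out ∅∪∅=∅
  n11('be'): parent n10 fail=0; on 'e' 0 → fail=23;  out ∅∪∅=∅
  n15('cd'): parent n14 fail=0; on 'd' 0 → fail=13;  out ∅∪{4}={4}
  n20('ad'): parent n1 fail=0; on 'd' 0 → fail=13;  out ∅∪{4}={4}
  n24('eb'): parent n23 fail=0; on 'b' 0 → fail=10;  out {7}∪∅={7}
  n4('abb'): parent n3 fail=10; on 'b' 10→0 → fail=10;  out ∅∪∅=∅
  n9('aae'): parent n8 fail=1; on 'e' 1→0 → fail=23;  out {2}∪∅={2}
  n12('bee'): parent n11 fail=23; on 'e' 23→0 → fail=23;  out {3}∪∅={3}
  n16('cdd'): parent n15 fail=13; on 'd' 13→0 → fail=13;  out ∅∪{4}={4}
  n21('adb'): parent n20 fail=13; on 'b' 13→0 → fail=10;  out ∅∪∅=∅
  n5('abba'): parent n4 fail=10; on 'a' 10→0 → fail=1;  out ∅∪∅=∅
  n17('cddb'): parent n16 fail=13; on 'b' 13→0 → fail=10;  out ∅∪∅=∅
  n22('adbe'): parent n21 fail=10; on 'e' 10 → fail=11;  out {6}∪∅={6}
  n6('abbae'): parent n5 fail=1; on 'e' 1→0 → fail=23;  out ∅∪∅=∅
  n18('cddbc'): parent n17 fail=10; on 'c' 10→0 → fail=14;  out ∅∪∅=∅
  n7('abbaeb'): parent n6 fail=23; on 'b' 23 → fail=24;  out {1}∪{7}={1,7}
  n19('cddbcb'): parent n18 fail=14; on 'b' 14→0 → fail=10;  out {5}∪∅={5}

Text stream:
i=0 'a': node 0→1
i=1 'a': node 1→8
i=2 'e': node 8→9  emit P2@[0:2]
i=3 'e': node 9→23 (fail-walked)
i=4 'a': node 23→1 (fail-walked)
i=5 'b': node 1→3
i=6 'e': node 3→11 (fail-walked)
i=7 'e': node 11→12  emit P3@[5:7]
i=8 'a': node 12→1 (fail-walked)
i=9 'd': node 1→20  emit P4@[9:9]
i=10 'c': node 20→14 (fail-walked)
i=11 'e': node 14→23 (fail-walked)
i=12 'b': node 23→24  emit P7@[11:12]
i=13 'a': node 24→1 (fail-walked)
i=14 'c': node 1→2  emit P0@[13:14]
i=15 'd': node 2→15 (fail-walked)  emit P4@[15:15]
i=16 'd': node 15→16  emit P4@[16:16]
i=17 'b': node 16→17
i=18 'c': node 17→18
i=19 'b': node 18→19  emit P5@[14:19]
i=20 'b': node 19→10 (fail-walked)
i=21 'e': node 10→11
i=22 'e': node 11→12  emit P3@[20:22]
i=23 'c': node 12→14 (fail-walked)
i=24 'a': node 14→1 (fail-walked)
i=25 'a': node 1→8
i=26 'e': node 8→9  emit P2@[24:26]
i=27 'e': node 9→23 (fail-walked)
i=28 'b': node 23→24  emit P7@[27:28]
i=29 'b': node 24→10 (fail-walked)
i=30 'e': node 10→11
i=31 'e': node 11→12  emit P3@[29:31]
i=32 'b': node 12→24 (fail-walked)  emit P7@[31:32]
i=33 'e': node 24→11 (fail-walked)
i=34 'e': node 11→12  emit P3@[32:34]
i=35 'd': node 12→13 (fail-walked)  emit P4@[35:35]
i=36 'c': node 13→14 (fail-walked)
i=37 'd': node 14→15  emit P4@[37:37]
i=38 'd': node 15→16  emit P4@[38:38]
i=39 'd': node 16→13 (fail-walked)  emit P4@[39:39]
i=40 'b': node 13→10 (fail-walked)
i=41 'd': node 10→13 (fail-walked)  emit P4@[41:41]
i=42 'd': node 13→13 (fail-walked)  emit P4@[42:42]
i=43 'a': node 13→1 (fail-walked)
i=44 'c': node 1→2  emit P0@[43:44]
i=45 'e': node 2→23 (fail-walked)
i=46 'a': node 23→1 (fail-walked)
i=47 'd': node 1→20  emit P4@[47:47]
i=48 'e': node 20→23 (fail-walked)
i=49 'e': node 23→23 (fail-walked)
i=50 'a': node 23→1 (fail-walked)
i=51 'e': node 1→23 (fail-walked)
i=52 'b': node 23→24  emit P7@[51:52]
i=53 'b': node 24→10 (fail-walked)
i=54 'e': node 10→11
i=55 'e': node 11→12  emit P3@[53:55]
i=56 'e': node 12→23 (fail-walked)
i=57 'a': node 23→1 (fail-walked)
i=58 'b': node 1→3
i=59 'e': node 3→11 (fail-walked)
i=60 'e': node 11→12  emit P3@[58:60]

All matches (sorted): [[2,2],[7,3],[9,4],[12,7],[14,0],[15,4],[16,4],[19,5],[22,3],[26,2],[28,7],[31,3],[32,7],[34,3],[35,4],[37,4],[38,4],[39,4],[41,4],[42,4],[44,0],[47,4],[52,7],[55,3],[60,3]]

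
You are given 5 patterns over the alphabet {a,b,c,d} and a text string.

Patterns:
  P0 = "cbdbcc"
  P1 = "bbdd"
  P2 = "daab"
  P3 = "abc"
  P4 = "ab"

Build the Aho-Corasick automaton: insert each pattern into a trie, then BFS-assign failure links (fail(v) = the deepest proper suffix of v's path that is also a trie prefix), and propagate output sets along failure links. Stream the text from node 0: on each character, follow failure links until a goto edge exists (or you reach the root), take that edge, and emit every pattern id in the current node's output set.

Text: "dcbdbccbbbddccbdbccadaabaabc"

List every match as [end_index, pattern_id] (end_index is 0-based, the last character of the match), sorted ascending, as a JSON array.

Build:
Trie nodes:
  n0 'ε': a→15 b→7 c→1 d→11
  n1 'c': b→2
  n2 'cb': d→3
  n3 'cbd': b→4
  n4 'cbdb': c→5
  n5 'cbdbc': c→6
  n6 'cbdbcc': ·  ←P0
  n7 'b': b→8
  n8 'bb': d→9
  n9 'bbd': d→10
  n10 'bbdd': ·  ←P1
  n11 'd': a→12
  n12 'da': a→13
  n13 'daa': b→14
  n14 'daab': ·  ←P2
  n15 'a': b→16
  n16 'ab': c→17  ←P4
  n17 'abc': ·  ←P3

Failure links (BFS by depth):
  fail(1) 'c': from fail(0)=0 chase 'c': 0 ⇒ 0;  out=∅∪out(0)=∅
  fail(7) 'b': from fail(0)=0 chase 'b': 0 ⇒ 0;  out=∅∪out(0)=∅
  fail(11) 'd': from fail(0)=0 chase 'd': 0 ⇒ 0;  out=∅∪out(0)=∅
  fail(15) 'a': from fail(0)=0 chase 'a': 0 ⇒ 0;  out=∅∪out(0)=∅
  fail(2) 'cb': from fail(1)=0 chase 'b': 0 ⇒ 7;  out=∅∪out(7)=∅
  fail(8) 'bb': from fail(7)=0 chase 'b': 0 ⇒ 7;  out=∅∪out(7)=∅
  fail(12) 'da': from fail(11)=0 chase 'a': 0 ⇒ 15;  out=∅∪out(15)=∅
  fail(16) 'ab': from fail(15)=0 chase 'b': 0 ⇒ 7;  out={4}∪out(7)={4}
  fail(3) 'cbd': from fail(2)=7 chase 'd': 7→0 ⇒ 11;  out=∅∪out(11)=∅
  fail(9) 'bbd': from fail(8)=7 chase 'd': 7→0 ⇒ 11;  out=∅∪out(11)=∅
  fail(13) 'daa': from fail(12)=15 chase 'a': 15→0 ⇒ 15;  out=∅∪out(15)=∅
  fail(17) 'abc': from fail(16)=7 chase 'c': 7→0 ⇒ 1;  out={3}∪out(1)={3}
  fail(4) 'cbdb': from fail(3)=11 chase 'b': 11→0 ⇒ 7;  out=∅∪out(7)=∅
  fail(10) 'bbdd': from fail(9)=11 chase 'd': 11→0 ⇒ 11;  out={1}∪out(11)={1}
  fail(14) 'daab': from fail(13)=15 chase 'b': 15 ⇒ 16;  out={2}∪out(16)={2,4}
  fail(5) 'cbdbc': from fail(4)=7 chase 'c': 7→0 ⇒ 1;  out=∅∪out(1)=∅
  fail(6) 'cbdbcc': from fail(5)=1 chase 'c': 1→0 ⇒ 1;  out={0}∪out(1)={0}

Text stream:
[0] read 'd'  n0⇒n11
[1] read 'c'  n11⇒n1 ·f
[2] read 'b'  n1⇒n2
[3] read 'd'  n2⇒n3
[4] read 'b'  n3⇒n4
[5] read 'c'  n4⇒n5
[6] read 'c'  n5⇒n6  → match P0@[1:6]
[7] read 'b'  n6⇒n2 ·f
[8] read 'b'  n2⇒n8 ·f
[9] read 'b'  n8⇒n8 ·f
[10] read 'd'  n8⇒n9
[11] read 'd'  n9⇒n10  → match P1@[8:11]
[12] read 'c'  n10⇒n1 ·f
[13] read 'c'  n1⇒n1 ·f
[14] read 'b'  n1⇒n2
[15] read 'd'  n2⇒n3
[16] read 'b'  n3⇒n4
[17] read 'c'  n4⇒n5
[18] read 'c'  n5⇒n6  → match P0@[13:18]
[19] read 'a'  n6⇒n15 ·f
[20] read 'd'  n15⇒n11 ·f
[21] read 'a'  n11⇒n12
[22] read 'a'  n12⇒n13
[23] read 'b'  n13⇒n14  → match P2@[20:23],P4@[22:23]
[24] read 'a'  n14⇒n15 ·f
[25] read 'a'  n15⇒n15 ·f
[26] read 'b'  n15⇒n16  → match P4@[25:26]
[27] read 'c'  n16⇒n17  → match P3@[25:27]

Result: [[6,0],[11,1],[18,0],[23,2],[23,4],[26,4],[27,3]]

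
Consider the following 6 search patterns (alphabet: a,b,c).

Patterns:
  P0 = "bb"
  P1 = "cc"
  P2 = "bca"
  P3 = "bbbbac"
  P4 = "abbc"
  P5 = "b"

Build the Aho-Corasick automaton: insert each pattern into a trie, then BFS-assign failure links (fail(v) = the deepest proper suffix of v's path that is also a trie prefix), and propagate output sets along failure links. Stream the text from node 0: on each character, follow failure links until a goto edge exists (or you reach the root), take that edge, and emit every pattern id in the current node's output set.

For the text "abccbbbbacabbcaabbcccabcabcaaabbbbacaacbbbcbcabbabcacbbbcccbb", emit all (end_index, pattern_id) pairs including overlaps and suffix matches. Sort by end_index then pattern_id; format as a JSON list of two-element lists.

Build:
Trie (insert patterns):
  0='ε' goto a→11 b→1 c→3
  1='b' goto b→2 c→5  [P5 ends]
  2='bb' goto b→7  [P0 ends]
  3='c' goto c→4
  4='cc' goto ·  [P1 ends]
  5='bc' goto a→6
  6='bca' goto ·  [P2 ends]
  7='bbb' goto b→8
  8='bbbb' goto a→9
  9='bbbba' goto c→10
  10='bbbbac' goto ·  [P3 ends]
  11='a' goto b→12
  12='ab' goto b→13
  13='abb' goto c→14
  14='abbc' goto ·  [P4 ends]

Failure links (BFS by depth):
  n1('b'): parent n0 fail=0; on 'b' 0 → fail=0;  out {5}∪∅={5}
  n3('c'): parent n0 fail=0; on 'c' 0 → fail=0;  out ∅∪∅=∅
  n11('a'): parent n0 fail=0; on 'a' 0 → fail=0;  out ∅∪∅=∅
  n2('bb'): parent n1 fail=0; on 'b' 0 → fail=1;  out {0}∪{5}={0,5}
  n4('cc'): parent n3 fail=0; on 'c' 0 → fail=3;  out {1}∪∅={1}
  n5('bc'): parent n1 fail=0; on 'c' 0 → fail=3;  out ∅∪∅=∅
  n12('ab'): parent n11 fail=0; on 'b' 0 → fail=1;  out ∅∪{5}={5}
  n6('bca'): parent n5 fail=3; on 'a' 3→0 → fail=11;  out {2}∪∅={2}
  n7('bbb'): parent n2 fail=1; on 'b' 1 → fail=2;  out ∅∪{0,5}={0,5}
  n13('abb'): parent n12 fail=1; on 'b' 1 → fail=2;  out ∅∪{0,5}={0,5}
  n8('bbbb'): parent n7 fail=2; on 'b' 2 → fail=7;  out ∅∪{0,5}={0,5}
  n14('abbc'): parent n13 fail=2; on 'c' 2→1 → fail=5;  out {4}∪∅={4}
  n9('bbbba'): parent n8 fail=7; on 'a' 7→2→1→0 → fail=11;  out ∅∪∅=∅
  n10('bbbbac'): parent n9 fail=11; on 'c' 11→0 → fail=3;  out {3}∪∅={3}

Run:
[0] read 'a'  n0⇒n11
[1] read 'b'  n11⇒n12  ** P5@[1:1]
[2] read 'c'  n12⇒n5 (via fail)
[3] read 'c'  n5⇒n4 (via fail)  ** P1@[2:3]
[4] read 'b'  n4⇒n1 (via fail)  ** P5@[4:4]
[5] read 'b'  n1⇒n2  ** P0@[4:5],P5@[5:5]
[6] read 'b'  n2⇒n7  ** P0@[5:6],P5@[6:6]
[7] read 'b'  n7⇒n8  ** P0@[6:7],P5@[7:7]
[8] read 'a'  n8⇒n9
[9] read 'c'  n9⇒n10  ** P3@[4:9]
[10] read 'a'  n10⇒n11 (via fail)
[11] read 'b'  n11⇒n12  ** P5@[11:11]
[12] read 'b'  n12⇒n13  ** P0@[11:12],P5@[12:12]
[13] read 'c'  n13⇒n14  ** P4@[10:13]
[14] read 'a'  n14⇒n6 (via fail)  ** P2@[12:14]
[15] read 'a'  n6⇒n11 (via fail)
[16] read 'b'  n11⇒n12  ** P5@[16:16]
[17] read 'b'  n12⇒n13  ** P0@[16:17],P5@[17:17]
[18] read 'c'  n13⇒n14  ** P4@[15:18]
[19] read 'c'  n14⇒n4 (via fail)  ** P1@[18:19]
[20] read 'c'  n4⇒n4 (via fail)  ** P1@[19:20]
[21] read 'a'  n4⇒n11 (via fail)
[22] read 'b'  n11⇒n12  ** P5@[22:22]
[23] read 'c'  n12⇒n5 (via fail)
[24] read 'a'  n5⇒n6  ** P2@[22:24]
[25] read 'b'  n6⇒n12 (via fail)  ** P5@[25:25]
[26] read 'c'  n12⇒n5 (via fail)
[27] read 'a'  n5⇒n6  ** P2@[25:27]
[28] read 'a'  n6⇒n11 (via fail)
[29] read 'a'  n11⇒n11 (via fail)
[30] read 'b'  n11⇒n12  ** P5@[30:30]
[31] read 'b'  n12⇒n13  ** P0@[30:31],P5@[31:31]
[32] read 'b'  n13⇒n7 (via fail)  ** P0@[31:32],P5@[32:32]
[33] read 'b'  n7⇒n8  ** P0@[32:33],P5@[33:33]
[34] read 'a'  n8⇒n9
[35] read 'c'  n9⇒n10  ** P3@[30:35]
[36] read 'a'  n10⇒n11 (via fail)
[37] read 'a'  n11⇒n11 (via fail)
[38] read 'c'  n11⇒n3 (via fail)
[39] read 'b'  n3⇒n1 (via fail)  ** P5@[39:39]
[40] read 'b'  n1⇒n2  ** P0@[39:40],P5@[40:40]
[41] read 'b'  n2⇒n7  ** P0@[40:41],P5@[41:41]
[42] read 'c'  n7⇒n5 (via fail)
[43] read 'b'  n5⇒n1 (via fail)  ** P5@[43:43]
[44] read 'c'  n1⇒n5
[45] read 'a'  n5⇒n6  ** P2@[43:45]
[46] read 'b'  n6⇒n12 (via fail)  ** P5@[46:46]
[47] read 'b'  n12⇒n13  ** P0@[46:47],P5@[47:47]
[48] read 'a'  n13⇒n11 (via fail)
[49] read 'b'  n11⇒n12  ** P5@[49:49]
[50] read 'c'  n12⇒n5 (via fail)
[51] read 'a'  n5⇒n6  ** P2@[49:51]
[52] read 'c'  n6⇒n3 (via fail)
[53] read 'b'  n3⇒n1 (via fail)  ** P5@[53:53]
[54] read 'b'  n1⇒n2  ** P0@[53:54],P5@[54:54]
[55] read 'b'  n2⇒n7  ** P0@[54:55],P5@[55:55]
[56] read 'c'  n7⇒n5 (via fail)
[57] read 'c'  n5⇒n4 (via fail)  ** P1@[56:57]
[58] read 'c'  n4⇒n4 (via fail)  ** P1@[57:58]
[59] read 'b'  n4⇒n1 (via fail)  ** P5@[59:59]
[60] read 'b'  n1⇒n2  ** P0@[59:60],P5@[60:60]

Matches: [[1,5],[3,1],[4,5],[5,0],[5,5],[6,0],[6,5],[7,0],[7,5],[9,3],[11,5],[12,0],[12,5],[13,4],[14,2],[16,5],[17,0],[17,5],[18,4],[19,1],[20,1],[22,5],[24,2],[25,5],[27,2],[30,5],[31,0],[31,5],[32,0],[32,5],[33,0],[33,5],[35,3],[39,5],[40,0],[40,5],[41,0],[41,5],[43,5],[45,2],[46,5],[47,0],[47,5],[49,5],[51,2],[53,5],[54,0],[54,5],[55,0],[55,5],[57,1],[58,1],[59,5],[60,0],[60,5]]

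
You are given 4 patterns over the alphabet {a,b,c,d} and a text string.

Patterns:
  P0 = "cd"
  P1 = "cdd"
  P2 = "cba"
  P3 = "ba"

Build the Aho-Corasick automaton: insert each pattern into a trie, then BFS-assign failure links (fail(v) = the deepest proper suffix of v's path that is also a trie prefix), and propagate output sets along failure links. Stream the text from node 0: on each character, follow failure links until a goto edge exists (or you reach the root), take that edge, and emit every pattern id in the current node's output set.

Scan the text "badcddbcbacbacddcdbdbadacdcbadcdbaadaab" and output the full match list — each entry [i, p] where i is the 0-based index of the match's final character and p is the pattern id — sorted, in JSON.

Build:
Trie nodes:
  0='ε' goto b→6 c→1
  1='c' goto b→4 d→2
  2='cd' goto d→3  ←P0
  3='cdd' goto ·  ←P1
  4='cb' goto a→5
  5='cba' goto ·  ←P2
  6='b' goto a→7
  7='ba' goto ·  ←P3

BFS fail/out derivation:
  n1('c'): parent n0 fail=0; on 'c' 0 → fail=0;  out ∅∪∅=∅
  n6('b'): parent n0 fail=0; on 'b' 0 → fail=0;  out ∅∪∅=∅
  n2('cd'): parent n1 fail=0; on 'd' 0 → fail=0;  out {0}∪∅={0}
  n4('cb'): parent n1 fail=0; on 'b' 0 → fail=6;  out ∅∪∅=∅
  n7('ba'): parent n6 fail=0; on 'a' 0 → fail=0;  out {3}∪∅={3}
  n3('cdd'): parent n2 fail=0; on 'd' 0 → fail=0;  out {1}∪∅={1}
  n5('cba'): parent n4 fail=6; on 'a' 6 → fail=7;  out {2}∪{3}={2,3}

Run:
i=0 'b': node 0→6
i=1 'a': node 6→7  → match P3@[0:1]
i=2 'd': node 7→0 (via fail)
i=3 'c': node 0→1
i=4 'd': node 1→2  → match P0@[3:4]
i=5 'd': node 2→3  → match P1@[3:5]
i=6 'b': node 3→6 (via fail)
i=7 'c': node 6→1 (via fail)
i=8 'b': node 1→4
i=9 'a': node 4→5  → match P2@[7:9],P3@[8:9]
i=10 'c': node 5→1 (via fail)
i=11 'b': node 1→4
i=12 'a': node 4→5  → match P2@[10:12],P3@[11:12]
i=13 'c': node 5→1 (via fail)
i=14 'd': node 1→2  → match P0@[13:14]
i=15 'd': node 2→3  → match P1@[13:15]
i=16 'c': node 3→1 (via fail)
i=17 'd': node 1→2  → match P0@[16:17]
i=18 'b': node 2→6 (via fail)
i=19 'd': node 6→0 (via fail)
i=20 'b': node 0→6
i=21 'a': node 6→7  → match P3@[20:21]
i=22 'd': node 7→0 (via fail)
i=23 'a': node 0→0
i=24 'c': node 0→1
i=25 'd': node 1→2  → match P0@[24:25]
i=26 'c': node 2→1 (via fail)
i=27 'b': node 1→4
i=28 'a': node 4→5  → match P2@[26:28],P3@[27:28]
i=29 'd': node 5→0 (via fail)
i=30 'c': node 0→1
i=31 'd': node 1→2  → match P0@[30:31]
i=32 'b': node 2→6 (via fail)
i=33 'a': node 6→7  → match P3@[32:33]
i=34 'a': node 7→0 (via fail)
i=35 'd': node 0→0
i=36 'a': node 0→0
i=37 'a': node 0→0
i=38 'b': node 0→6

Result: [[1,3],[4,0],[5,1],[9,2],[9,3],[12,2],[12,3],[14,0],[15,1],[17,0],[21,3],[25,0],[28,2],[28,3],[31,0],[33,3]]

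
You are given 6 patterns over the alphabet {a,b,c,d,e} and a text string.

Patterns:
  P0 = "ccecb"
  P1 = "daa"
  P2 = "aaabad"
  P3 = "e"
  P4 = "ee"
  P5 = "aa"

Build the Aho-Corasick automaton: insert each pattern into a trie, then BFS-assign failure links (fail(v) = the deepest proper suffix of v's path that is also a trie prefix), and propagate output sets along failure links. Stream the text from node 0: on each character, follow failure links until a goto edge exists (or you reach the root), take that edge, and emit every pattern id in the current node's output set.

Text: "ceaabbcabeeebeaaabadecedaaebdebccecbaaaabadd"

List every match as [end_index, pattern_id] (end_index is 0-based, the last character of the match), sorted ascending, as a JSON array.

Build automaton:
Trie nodes:
  0='ε' goto a→9 c→1 d→6 e→15
  1='c' goto c→2
  2='cc' goto e→3
  3='cce' goto c→4
  4='ccec' goto b→5
  5='ccecb' goto ·  [P0 ends]
  6='d' goto a→7
  7='da' goto a→8
  8='daa' goto ·  [P1 ends]
  9='a' goto a→10
  10='aa' goto a→11  [P5 ends]
  11='aaa' goto b→12
  12='aaab' goto a→13
  13='aaaba' goto d→14
  14='aaabad' goto ·  [P2 ends]
  15='e' goto e→16  [P3 ends]
  16='ee' goto ·  [P4 ends]

BFS fail/out derivation:
  fail(1) 'c': from fail(0)=0 chase 'c': 0 ⇒ 0;  out=∅∪out(0)=∅
  fail(6) 'd': from fail(0)=0 chase 'd': 0 ⇒ 0;  out=∅∪out(0)=∅
  fail(9) 'a': from fail(0)=0 chase 'a': 0 ⇒ 0;  out=∅∪out(0)=∅
  fail(15) 'e': from fail(0)=0 chase 'e': 0 ⇒ 0;  out={3}∪out(0)={3}
  fail(2) 'cc': from fail(1)=0 chase 'c': 0 ⇒ 1;  out=∅∪out(1)=∅
  fail(7) 'da': from fail(6)=0 chase 'a': 0 ⇒ 9;  out=∅∪out(9)=∅
  fail(10) 'aa': from fail(9)=0 chase 'a': 0 ⇒ 9;  out={5}∪out(9)={5}
  fail(16) 'ee': from fail(15)=0 chase 'e': 0 ⇒ 15;  out={4}∪out(15)={3,4}
  fail(3) 'cce': from fail(2)=1 chase 'e': 1→0 ⇒ 15;  out=∅∪out(15)={3}
  fail(8) 'daa': from fail(7)=9 chase 'a': 9 ⇒ 10;  out={1}∪out(10)={1,5}
  fail(11) 'aaa': from fail(10)=9 chase 'a': 9 ⇒ 10;  out=∅∪out(10)={5}
  fail(4) 'ccec': from fail(3)=15 chase 'c': 15→0 ⇒ 1;  out=∅∪out(1)=∅
  fail(12) 'aaab': from fail(11)=10 chase 'b': 10→9→0 ⇒ 0;  out=∅∪out(0)=∅
  fail(5) 'ccecb': from fail(4)=1 chase 'b': 1→0 ⇒ 0;  out={0}∪out(0)={0}
  fail(13) 'aaaba': from fail(12)=0 chase 'a': 0 ⇒ 9;  out=∅∪out(9)=∅
  fail(14) 'aaabad': from fail(13)=9 chase 'd': 9→0 ⇒ 6;  out={2}∪out(6)={2}

Run:
pos 0 'c': at 1
pos 1 'e': at 15 (via fail)  → match P3@[1:1]
pos 2 'a': at 9 (via fail)
pos 3 'a': at 10  → match P5@[2:3]
pos 4 'b': at 0 (via fail)
pos 5 'b': at 0
pos 6 'c': at 1
pos 7 'a': at 9 (via fail)
pos 8 'b': at 0 (via fail)
pos 9 'e': at 15  → match P3@[9:9]
pos 10 'e': at 16  → match P3@[10:10],P4@[9:10]
pos 11 'e': at 16 (via fail)  → match P3@[11:11],P4@[10:11]
pos 12 'b': at 0 (via fail)
pos 13 'e': at 15  → match P3@[13:13]
pos 14 'a': at 9 (via fail)
pos 15 'a': at 10  → match P5@[14:15]
pos 16 'a': at 11  → match P5@[15:16]
pos 17 'b': at 12
pos 18 'a': at 13
pos 19 'd': at 14  → match P2@[14:19]
pos 20 'e': at 15 (via fail)  → match P3@[20:20]
pos 21 'c': at 1 (via fail)
pos 22 'e': at 15 (via fail)  → match P3@[22:22]
pos 23 'd': at 6 (via fail)
pos 24 'a': at 7
pos 25 'a': at 8  → match P1@[23:25],P5@[24:25]
pos 26 'e': at 15 (via fail)  → match P3@[26:26]
pos 27 'b': at 0 (via fail)
pos 28 'd': at 6
pos 29 'e': at 15 (via fail)  → match P3@[29:29]
pos 30 'b': at 0 (via fail)
pos 31 'c': at 1
pos 32 'c': at 2
pos 33 'e': at 3  → match P3@[33:33]
pos 34 'c': at 4
pos 35 'b': at 5  → match P0@[31:35]
pos 36 'a': at 9 (via fail)
pos 37 'a': at 10  → match P5@[36:37]
pos 38 'a': at 11  → match P5@[37:38]
pos 39 'a': at 11 (via fail)  → match P5@[38:39]
pos 40 'b': at 12
pos 41 'a': at 13
pos 42 'd': at 14  → match P2@[37:42]
pos 43 'd': at 6 (via fail)

Result: [[1,3],[3,5],[9,3],[10,3],[10,4],[11,3],[11,4],[13,3],[15,5],[16,5],[19,2],[20,3],[22,3],[25,1],[25,5],[26,3],[29,3],[33,3],[35,0],[37,5],[38,5],[39,5],[42,2]]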